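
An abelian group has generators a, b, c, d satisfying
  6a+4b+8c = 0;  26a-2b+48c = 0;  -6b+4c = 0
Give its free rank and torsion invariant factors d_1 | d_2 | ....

rank_ℚ(R)=3; free=4−3=1
SNF(R) diag = [2, 2, 4] → torsion [2, 2, 4]

Answer: M ≅ ℤ^1 ⊕ ℤ/2 ⊕ ℤ/2 ⊕ ℤ/4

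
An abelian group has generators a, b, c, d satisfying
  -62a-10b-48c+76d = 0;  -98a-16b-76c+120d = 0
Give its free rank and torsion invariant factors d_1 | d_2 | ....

Answer: M ≅ ℤ^2 ⊕ ℤ/2 ⊕ ℤ/2

Derivation:
rank_ℚ(R)=2; free=4−2=2
SNF(R) diag = [2, 2] → torsion [2, 2]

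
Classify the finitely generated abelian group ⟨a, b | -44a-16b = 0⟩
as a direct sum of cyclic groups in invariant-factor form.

rank_ℚ(R)=1; free=2−1=1
SNF(R) diag = [4] → torsion [4]

Answer: M ≅ ℤ^1 ⊕ ℤ/4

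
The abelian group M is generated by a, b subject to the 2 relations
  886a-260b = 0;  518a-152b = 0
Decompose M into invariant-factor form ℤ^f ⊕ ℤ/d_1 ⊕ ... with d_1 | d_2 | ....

rank_ℚ(R)=2; free=2−2=0
SNF(R) diag = [2, 4] → torsion [2, 4]

Answer: M ≅ ℤ/2 ⊕ ℤ/4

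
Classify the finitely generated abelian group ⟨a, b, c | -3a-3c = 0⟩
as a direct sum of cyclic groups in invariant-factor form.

rank_ℚ(R)=1; free=3−1=2
SNF(R) diag = [3] → torsion [3]

Answer: M ≅ ℤ^2 ⊕ ℤ/3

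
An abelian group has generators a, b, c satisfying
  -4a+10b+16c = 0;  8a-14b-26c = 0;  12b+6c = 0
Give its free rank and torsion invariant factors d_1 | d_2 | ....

Answer: M ≅ ℤ/2 ⊕ ℤ/6 ⊕ ℤ/12

Derivation:
rank_ℚ(R)=3; free=3−3=0
SNF(R) diag = [2, 6, 12] → torsion [2, 6, 12]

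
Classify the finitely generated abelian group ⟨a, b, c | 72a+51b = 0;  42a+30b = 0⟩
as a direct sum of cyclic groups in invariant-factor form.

rank_ℚ(R)=2; free=3−2=1
SNF(R) diag = [3, 6] → torsion [3, 6]

Answer: M ≅ ℤ^1 ⊕ ℤ/3 ⊕ ℤ/6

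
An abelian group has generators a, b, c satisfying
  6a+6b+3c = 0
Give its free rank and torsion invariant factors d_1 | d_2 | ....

Answer: M ≅ ℤ^2 ⊕ ℤ/3

Derivation:
rank_ℚ(R)=1; free=3−1=2
SNF(R) diag = [3] → torsion [3]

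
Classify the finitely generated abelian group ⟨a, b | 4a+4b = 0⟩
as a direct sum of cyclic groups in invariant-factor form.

rank_ℚ(R)=1; free=2−1=1
SNF(R) diag = [4] → torsion [4]

Answer: M ≅ ℤ^1 ⊕ ℤ/4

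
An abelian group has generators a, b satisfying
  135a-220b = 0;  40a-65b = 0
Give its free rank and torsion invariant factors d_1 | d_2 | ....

Answer: M ≅ ℤ/5 ⊕ ℤ/5

Derivation:
rank_ℚ(R)=2; free=2−2=0
SNF(R) diag = [5, 5] → torsion [5, 5]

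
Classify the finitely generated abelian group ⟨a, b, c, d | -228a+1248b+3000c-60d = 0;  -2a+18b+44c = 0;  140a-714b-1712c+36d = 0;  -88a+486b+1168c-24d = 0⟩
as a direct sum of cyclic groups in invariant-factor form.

rank_ℚ(R)=4; free=4−4=0
SNF(R) diag = [2, 6, 12, 24] → torsion [2, 6, 12, 24]

Answer: M ≅ ℤ/2 ⊕ ℤ/6 ⊕ ℤ/12 ⊕ ℤ/24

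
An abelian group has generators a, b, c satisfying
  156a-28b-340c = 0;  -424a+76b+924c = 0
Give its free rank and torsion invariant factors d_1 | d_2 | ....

Answer: M ≅ ℤ^1 ⊕ ℤ/4 ⊕ ℤ/4

Derivation:
rank_ℚ(R)=2; free=3−2=1
SNF(R) diag = [4, 4] → torsion [4, 4]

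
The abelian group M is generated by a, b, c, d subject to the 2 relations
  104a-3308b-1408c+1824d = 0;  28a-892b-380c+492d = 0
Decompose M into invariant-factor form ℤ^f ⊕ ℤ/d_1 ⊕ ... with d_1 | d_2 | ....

rank_ℚ(R)=2; free=4−2=2
SNF(R) diag = [4, 12] → torsion [4, 12]

Answer: M ≅ ℤ^2 ⊕ ℤ/4 ⊕ ℤ/12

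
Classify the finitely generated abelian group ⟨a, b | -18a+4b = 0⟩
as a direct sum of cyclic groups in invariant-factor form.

rank_ℚ(R)=1; free=2−1=1
SNF(R) diag = [2] → torsion [2]

Answer: M ≅ ℤ^1 ⊕ ℤ/2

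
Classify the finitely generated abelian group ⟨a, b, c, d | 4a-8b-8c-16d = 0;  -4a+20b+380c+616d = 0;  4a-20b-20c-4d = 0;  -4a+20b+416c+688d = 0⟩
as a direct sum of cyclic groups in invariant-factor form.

rank_ℚ(R)=4; free=4−4=0
SNF(R) diag = [4, 12, 36, 108] → torsion [4, 12, 36, 108]

Answer: M ≅ ℤ/4 ⊕ ℤ/12 ⊕ ℤ/36 ⊕ ℤ/108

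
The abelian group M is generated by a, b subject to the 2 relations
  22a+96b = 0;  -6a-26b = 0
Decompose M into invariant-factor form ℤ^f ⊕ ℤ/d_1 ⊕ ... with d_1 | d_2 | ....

Answer: M ≅ ℤ/2 ⊕ ℤ/2

Derivation:
rank_ℚ(R)=2; free=2−2=0
SNF(R) diag = [2, 2] → torsion [2, 2]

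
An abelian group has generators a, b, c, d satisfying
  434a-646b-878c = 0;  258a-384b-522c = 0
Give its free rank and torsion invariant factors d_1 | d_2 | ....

Answer: M ≅ ℤ^2 ⊕ ℤ/2 ⊕ ℤ/6

Derivation:
rank_ℚ(R)=2; free=4−2=2
SNF(R) diag = [2, 6] → torsion [2, 6]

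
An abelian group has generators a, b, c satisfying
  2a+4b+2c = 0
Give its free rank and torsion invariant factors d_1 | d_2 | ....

Answer: M ≅ ℤ^2 ⊕ ℤ/2

Derivation:
rank_ℚ(R)=1; free=3−1=2
SNF(R) diag = [2] → torsion [2]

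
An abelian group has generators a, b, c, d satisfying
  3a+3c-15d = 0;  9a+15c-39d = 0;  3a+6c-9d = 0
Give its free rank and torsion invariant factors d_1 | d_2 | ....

Answer: M ≅ ℤ^1 ⊕ ℤ/3 ⊕ ℤ/3 ⊕ ℤ/6

Derivation:
rank_ℚ(R)=3; free=4−3=1
SNF(R) diag = [3, 3, 6] → torsion [3, 3, 6]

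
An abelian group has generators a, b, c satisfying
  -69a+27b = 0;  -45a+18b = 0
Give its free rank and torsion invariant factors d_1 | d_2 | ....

rank_ℚ(R)=2; free=3−2=1
SNF(R) diag = [3, 9] → torsion [3, 9]

Answer: M ≅ ℤ^1 ⊕ ℤ/3 ⊕ ℤ/9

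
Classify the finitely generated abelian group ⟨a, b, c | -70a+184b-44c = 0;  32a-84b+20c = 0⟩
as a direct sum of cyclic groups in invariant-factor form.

Answer: M ≅ ℤ^1 ⊕ ℤ/2 ⊕ ℤ/4

Derivation:
rank_ℚ(R)=2; free=3−2=1
SNF(R) diag = [2, 4] → torsion [2, 4]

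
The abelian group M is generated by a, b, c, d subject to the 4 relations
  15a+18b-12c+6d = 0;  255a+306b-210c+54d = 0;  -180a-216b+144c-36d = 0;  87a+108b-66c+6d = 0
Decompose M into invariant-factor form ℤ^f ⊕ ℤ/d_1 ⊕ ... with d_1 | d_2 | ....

Answer: M ≅ ℤ/3 ⊕ ℤ/6 ⊕ ℤ/18 ⊕ ℤ/36

Derivation:
rank_ℚ(R)=4; free=4−4=0
SNF(R) diag = [3, 6, 18, 36] → torsion [3, 6, 18, 36]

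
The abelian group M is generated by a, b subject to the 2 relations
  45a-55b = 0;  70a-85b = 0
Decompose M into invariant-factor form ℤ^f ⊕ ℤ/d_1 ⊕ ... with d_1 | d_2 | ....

rank_ℚ(R)=2; free=2−2=0
SNF(R) diag = [5, 5] → torsion [5, 5]

Answer: M ≅ ℤ/5 ⊕ ℤ/5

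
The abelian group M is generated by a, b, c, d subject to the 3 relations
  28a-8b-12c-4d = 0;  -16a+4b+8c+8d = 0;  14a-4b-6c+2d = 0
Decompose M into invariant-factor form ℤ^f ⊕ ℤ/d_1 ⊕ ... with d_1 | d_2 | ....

rank_ℚ(R)=3; free=4−3=1
SNF(R) diag = [2, 4, 8] → torsion [2, 4, 8]

Answer: M ≅ ℤ^1 ⊕ ℤ/2 ⊕ ℤ/4 ⊕ ℤ/8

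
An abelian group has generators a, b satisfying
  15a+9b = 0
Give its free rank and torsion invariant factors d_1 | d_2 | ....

Answer: M ≅ ℤ^1 ⊕ ℤ/3

Derivation:
rank_ℚ(R)=1; free=2−1=1
SNF(R) diag = [3] → torsion [3]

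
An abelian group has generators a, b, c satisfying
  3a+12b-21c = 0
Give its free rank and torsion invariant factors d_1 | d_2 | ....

rank_ℚ(R)=1; free=3−1=2
SNF(R) diag = [3] → torsion [3]

Answer: M ≅ ℤ^2 ⊕ ℤ/3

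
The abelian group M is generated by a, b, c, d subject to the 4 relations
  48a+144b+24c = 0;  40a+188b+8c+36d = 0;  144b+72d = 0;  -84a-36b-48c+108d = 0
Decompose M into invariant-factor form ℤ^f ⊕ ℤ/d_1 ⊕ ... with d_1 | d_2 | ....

Answer: M ≅ ℤ/4 ⊕ ℤ/12 ⊕ ℤ/24 ⊕ ℤ/72

Derivation:
rank_ℚ(R)=4; free=4−4=0
SNF(R) diag = [4, 12, 24, 72] → torsion [4, 12, 24, 72]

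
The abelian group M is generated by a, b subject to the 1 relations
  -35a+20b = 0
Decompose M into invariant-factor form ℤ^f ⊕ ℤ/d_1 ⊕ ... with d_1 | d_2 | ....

rank_ℚ(R)=1; free=2−1=1
SNF(R) diag = [5] → torsion [5]

Answer: M ≅ ℤ^1 ⊕ ℤ/5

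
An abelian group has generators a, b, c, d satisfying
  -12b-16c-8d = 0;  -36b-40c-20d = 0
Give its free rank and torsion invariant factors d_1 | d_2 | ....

rank_ℚ(R)=2; free=4−2=2
SNF(R) diag = [4, 12] → torsion [4, 12]

Answer: M ≅ ℤ^2 ⊕ ℤ/4 ⊕ ℤ/12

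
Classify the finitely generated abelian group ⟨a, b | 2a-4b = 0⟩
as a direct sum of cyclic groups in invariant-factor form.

rank_ℚ(R)=1; free=2−1=1
SNF(R) diag = [2] → torsion [2]

Answer: M ≅ ℤ^1 ⊕ ℤ/2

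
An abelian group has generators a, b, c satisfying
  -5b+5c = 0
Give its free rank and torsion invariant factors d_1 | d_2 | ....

rank_ℚ(R)=1; free=3−1=2
SNF(R) diag = [5] → torsion [5]

Answer: M ≅ ℤ^2 ⊕ ℤ/5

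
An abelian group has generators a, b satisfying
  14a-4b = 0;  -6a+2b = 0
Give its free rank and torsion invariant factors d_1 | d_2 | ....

rank_ℚ(R)=2; free=2−2=0
SNF(R) diag = [2, 2] → torsion [2, 2]

Answer: M ≅ ℤ/2 ⊕ ℤ/2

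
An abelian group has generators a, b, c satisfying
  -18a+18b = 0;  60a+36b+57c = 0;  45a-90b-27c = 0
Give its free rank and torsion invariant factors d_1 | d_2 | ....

rank_ℚ(R)=3; free=3−3=0
SNF(R) diag = [3, 9, 18] → torsion [3, 9, 18]

Answer: M ≅ ℤ/3 ⊕ ℤ/9 ⊕ ℤ/18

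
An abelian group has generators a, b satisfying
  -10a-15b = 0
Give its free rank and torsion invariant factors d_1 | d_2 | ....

Answer: M ≅ ℤ^1 ⊕ ℤ/5

Derivation:
rank_ℚ(R)=1; free=2−1=1
SNF(R) diag = [5] → torsion [5]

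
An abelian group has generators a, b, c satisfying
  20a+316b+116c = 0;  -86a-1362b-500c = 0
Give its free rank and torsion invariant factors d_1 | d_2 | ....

rank_ℚ(R)=2; free=3−2=1
SNF(R) diag = [2, 4] → torsion [2, 4]

Answer: M ≅ ℤ^1 ⊕ ℤ/2 ⊕ ℤ/4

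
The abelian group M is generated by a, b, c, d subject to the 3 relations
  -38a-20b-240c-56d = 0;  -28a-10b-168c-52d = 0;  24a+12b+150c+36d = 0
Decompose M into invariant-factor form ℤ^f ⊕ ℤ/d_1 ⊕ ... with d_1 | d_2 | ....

Answer: M ≅ ℤ^1 ⊕ ℤ/2 ⊕ ℤ/6 ⊕ ℤ/6

Derivation:
rank_ℚ(R)=3; free=4−3=1
SNF(R) diag = [2, 6, 6] → torsion [2, 6, 6]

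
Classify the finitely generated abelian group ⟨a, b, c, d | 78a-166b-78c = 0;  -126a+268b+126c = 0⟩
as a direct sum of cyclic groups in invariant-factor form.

Answer: M ≅ ℤ^2 ⊕ ℤ/2 ⊕ ℤ/6

Derivation:
rank_ℚ(R)=2; free=4−2=2
SNF(R) diag = [2, 6] → torsion [2, 6]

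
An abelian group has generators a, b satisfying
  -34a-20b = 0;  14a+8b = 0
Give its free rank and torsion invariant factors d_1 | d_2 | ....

Answer: M ≅ ℤ/2 ⊕ ℤ/4

Derivation:
rank_ℚ(R)=2; free=2−2=0
SNF(R) diag = [2, 4] → torsion [2, 4]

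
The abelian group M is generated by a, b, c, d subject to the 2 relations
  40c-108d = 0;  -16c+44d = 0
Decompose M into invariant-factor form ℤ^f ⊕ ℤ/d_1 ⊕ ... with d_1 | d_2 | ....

Answer: M ≅ ℤ^2 ⊕ ℤ/4 ⊕ ℤ/8

Derivation:
rank_ℚ(R)=2; free=4−2=2
SNF(R) diag = [4, 8] → torsion [4, 8]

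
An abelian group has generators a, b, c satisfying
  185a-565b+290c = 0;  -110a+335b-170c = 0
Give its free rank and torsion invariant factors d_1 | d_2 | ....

Answer: M ≅ ℤ^1 ⊕ ℤ/5 ⊕ ℤ/5

Derivation:
rank_ℚ(R)=2; free=3−2=1
SNF(R) diag = [5, 5] → torsion [5, 5]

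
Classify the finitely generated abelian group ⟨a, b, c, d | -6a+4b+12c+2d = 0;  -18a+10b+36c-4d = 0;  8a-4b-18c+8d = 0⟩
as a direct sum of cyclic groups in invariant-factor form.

rank_ℚ(R)=3; free=4−3=1
SNF(R) diag = [2, 2, 6] → torsion [2, 2, 6]

Answer: M ≅ ℤ^1 ⊕ ℤ/2 ⊕ ℤ/2 ⊕ ℤ/6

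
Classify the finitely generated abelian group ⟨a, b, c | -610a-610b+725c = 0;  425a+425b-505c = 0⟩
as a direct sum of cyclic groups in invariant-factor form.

Answer: M ≅ ℤ^1 ⊕ ℤ/5 ⊕ ℤ/15

Derivation:
rank_ℚ(R)=2; free=3−2=1
SNF(R) diag = [5, 15] → torsion [5, 15]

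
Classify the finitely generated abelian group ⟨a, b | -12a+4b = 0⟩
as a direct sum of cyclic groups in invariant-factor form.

Answer: M ≅ ℤ^1 ⊕ ℤ/4

Derivation:
rank_ℚ(R)=1; free=2−1=1
SNF(R) diag = [4] → torsion [4]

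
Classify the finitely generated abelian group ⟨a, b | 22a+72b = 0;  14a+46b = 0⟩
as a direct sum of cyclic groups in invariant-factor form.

rank_ℚ(R)=2; free=2−2=0
SNF(R) diag = [2, 2] → torsion [2, 2]

Answer: M ≅ ℤ/2 ⊕ ℤ/2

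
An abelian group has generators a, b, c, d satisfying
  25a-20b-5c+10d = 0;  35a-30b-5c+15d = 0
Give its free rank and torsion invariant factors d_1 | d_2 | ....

rank_ℚ(R)=2; free=4−2=2
SNF(R) diag = [5, 5] → torsion [5, 5]

Answer: M ≅ ℤ^2 ⊕ ℤ/5 ⊕ ℤ/5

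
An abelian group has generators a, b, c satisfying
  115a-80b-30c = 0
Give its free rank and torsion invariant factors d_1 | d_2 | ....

Answer: M ≅ ℤ^2 ⊕ ℤ/5

Derivation:
rank_ℚ(R)=1; free=3−1=2
SNF(R) diag = [5] → torsion [5]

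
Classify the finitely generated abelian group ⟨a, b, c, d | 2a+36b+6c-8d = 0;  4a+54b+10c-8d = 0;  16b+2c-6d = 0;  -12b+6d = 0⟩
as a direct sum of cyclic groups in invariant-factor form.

rank_ℚ(R)=4; free=4−4=0
SNF(R) diag = [2, 2, 2, 6] → torsion [2, 2, 2, 6]

Answer: M ≅ ℤ/2 ⊕ ℤ/2 ⊕ ℤ/2 ⊕ ℤ/6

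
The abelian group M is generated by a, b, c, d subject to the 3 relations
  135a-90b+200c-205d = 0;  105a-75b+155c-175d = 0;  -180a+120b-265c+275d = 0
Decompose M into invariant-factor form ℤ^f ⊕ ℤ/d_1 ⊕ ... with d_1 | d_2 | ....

rank_ℚ(R)=3; free=4−3=1
SNF(R) diag = [5, 15, 15] → torsion [5, 15, 15]

Answer: M ≅ ℤ^1 ⊕ ℤ/5 ⊕ ℤ/15 ⊕ ℤ/15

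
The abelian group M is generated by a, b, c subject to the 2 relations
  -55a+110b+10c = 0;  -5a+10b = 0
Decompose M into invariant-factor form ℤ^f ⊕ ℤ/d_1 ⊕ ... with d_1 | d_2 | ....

rank_ℚ(R)=2; free=3−2=1
SNF(R) diag = [5, 10] → torsion [5, 10]

Answer: M ≅ ℤ^1 ⊕ ℤ/5 ⊕ ℤ/10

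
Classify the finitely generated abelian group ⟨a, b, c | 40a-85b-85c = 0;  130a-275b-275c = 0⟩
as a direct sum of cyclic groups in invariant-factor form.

Answer: M ≅ ℤ^1 ⊕ ℤ/5 ⊕ ℤ/10

Derivation:
rank_ℚ(R)=2; free=3−2=1
SNF(R) diag = [5, 10] → torsion [5, 10]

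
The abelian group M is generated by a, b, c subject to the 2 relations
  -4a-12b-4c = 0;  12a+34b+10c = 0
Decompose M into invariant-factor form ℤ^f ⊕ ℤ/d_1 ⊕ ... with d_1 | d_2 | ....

rank_ℚ(R)=2; free=3−2=1
SNF(R) diag = [2, 4] → torsion [2, 4]

Answer: M ≅ ℤ^1 ⊕ ℤ/2 ⊕ ℤ/4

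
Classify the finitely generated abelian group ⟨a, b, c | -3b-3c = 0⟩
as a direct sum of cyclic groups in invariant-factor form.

Answer: M ≅ ℤ^2 ⊕ ℤ/3

Derivation:
rank_ℚ(R)=1; free=3−1=2
SNF(R) diag = [3] → torsion [3]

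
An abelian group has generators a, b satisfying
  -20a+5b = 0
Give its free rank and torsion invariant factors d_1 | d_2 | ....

Answer: M ≅ ℤ^1 ⊕ ℤ/5

Derivation:
rank_ℚ(R)=1; free=2−1=1
SNF(R) diag = [5] → torsion [5]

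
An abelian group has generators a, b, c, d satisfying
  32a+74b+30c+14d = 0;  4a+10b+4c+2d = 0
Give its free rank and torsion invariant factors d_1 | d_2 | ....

rank_ℚ(R)=2; free=4−2=2
SNF(R) diag = [2, 2] → torsion [2, 2]

Answer: M ≅ ℤ^2 ⊕ ℤ/2 ⊕ ℤ/2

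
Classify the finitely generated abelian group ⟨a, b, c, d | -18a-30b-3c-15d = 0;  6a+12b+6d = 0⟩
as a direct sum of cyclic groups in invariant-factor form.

Answer: M ≅ ℤ^2 ⊕ ℤ/3 ⊕ ℤ/6

Derivation:
rank_ℚ(R)=2; free=4−2=2
SNF(R) diag = [3, 6] → torsion [3, 6]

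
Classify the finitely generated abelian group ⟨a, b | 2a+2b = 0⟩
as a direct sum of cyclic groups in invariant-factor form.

Answer: M ≅ ℤ^1 ⊕ ℤ/2

Derivation:
rank_ℚ(R)=1; free=2−1=1
SNF(R) diag = [2] → torsion [2]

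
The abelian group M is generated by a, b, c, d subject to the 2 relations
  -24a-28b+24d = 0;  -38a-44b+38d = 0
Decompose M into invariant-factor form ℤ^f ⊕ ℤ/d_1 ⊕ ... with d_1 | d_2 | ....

Answer: M ≅ ℤ^2 ⊕ ℤ/2 ⊕ ℤ/4

Derivation:
rank_ℚ(R)=2; free=4−2=2
SNF(R) diag = [2, 4] → torsion [2, 4]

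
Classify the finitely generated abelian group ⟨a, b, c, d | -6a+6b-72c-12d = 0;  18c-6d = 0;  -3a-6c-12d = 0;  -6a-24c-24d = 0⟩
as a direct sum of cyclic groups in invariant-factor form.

rank_ℚ(R)=4; free=4−4=0
SNF(R) diag = [3, 6, 6, 12] → torsion [3, 6, 6, 12]

Answer: M ≅ ℤ/3 ⊕ ℤ/6 ⊕ ℤ/6 ⊕ ℤ/12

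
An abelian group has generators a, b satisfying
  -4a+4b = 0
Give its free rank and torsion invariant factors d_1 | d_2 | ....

Answer: M ≅ ℤ^1 ⊕ ℤ/4

Derivation:
rank_ℚ(R)=1; free=2−1=1
SNF(R) diag = [4] → torsion [4]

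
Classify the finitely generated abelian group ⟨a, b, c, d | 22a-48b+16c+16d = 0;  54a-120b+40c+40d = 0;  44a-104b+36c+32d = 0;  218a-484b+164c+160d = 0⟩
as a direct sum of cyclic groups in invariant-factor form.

rank_ℚ(R)=4; free=4−4=0
SNF(R) diag = [2, 4, 4, 8] → torsion [2, 4, 4, 8]

Answer: M ≅ ℤ/2 ⊕ ℤ/4 ⊕ ℤ/4 ⊕ ℤ/8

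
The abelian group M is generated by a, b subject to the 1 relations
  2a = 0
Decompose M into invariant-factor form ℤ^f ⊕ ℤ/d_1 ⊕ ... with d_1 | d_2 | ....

rank_ℚ(R)=1; free=2−1=1
SNF(R) diag = [2] → torsion [2]

Answer: M ≅ ℤ^1 ⊕ ℤ/2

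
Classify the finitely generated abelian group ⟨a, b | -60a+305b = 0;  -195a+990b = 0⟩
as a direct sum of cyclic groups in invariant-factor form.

rank_ℚ(R)=2; free=2−2=0
SNF(R) diag = [5, 15] → torsion [5, 15]

Answer: M ≅ ℤ/5 ⊕ ℤ/15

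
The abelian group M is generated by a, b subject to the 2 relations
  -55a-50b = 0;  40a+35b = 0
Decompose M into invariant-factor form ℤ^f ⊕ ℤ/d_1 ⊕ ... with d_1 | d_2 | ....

Answer: M ≅ ℤ/5 ⊕ ℤ/15

Derivation:
rank_ℚ(R)=2; free=2−2=0
SNF(R) diag = [5, 15] → torsion [5, 15]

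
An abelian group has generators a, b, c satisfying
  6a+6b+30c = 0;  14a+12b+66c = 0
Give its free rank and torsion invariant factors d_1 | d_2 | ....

rank_ℚ(R)=2; free=3−2=1
SNF(R) diag = [2, 6] → torsion [2, 6]

Answer: M ≅ ℤ^1 ⊕ ℤ/2 ⊕ ℤ/6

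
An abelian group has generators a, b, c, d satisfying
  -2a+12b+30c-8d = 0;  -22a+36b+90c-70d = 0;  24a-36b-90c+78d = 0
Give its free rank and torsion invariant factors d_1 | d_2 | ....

rank_ℚ(R)=3; free=4−3=1
SNF(R) diag = [2, 6, 18] → torsion [2, 6, 18]

Answer: M ≅ ℤ^1 ⊕ ℤ/2 ⊕ ℤ/6 ⊕ ℤ/18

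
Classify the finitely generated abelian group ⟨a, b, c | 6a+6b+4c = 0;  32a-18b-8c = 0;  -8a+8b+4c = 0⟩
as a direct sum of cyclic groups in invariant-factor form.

rank_ℚ(R)=3; free=3−3=0
SNF(R) diag = [2, 2, 4] → torsion [2, 2, 4]

Answer: M ≅ ℤ/2 ⊕ ℤ/2 ⊕ ℤ/4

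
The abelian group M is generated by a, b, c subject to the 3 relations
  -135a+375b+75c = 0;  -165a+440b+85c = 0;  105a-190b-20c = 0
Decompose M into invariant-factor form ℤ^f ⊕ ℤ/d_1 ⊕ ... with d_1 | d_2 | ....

rank_ℚ(R)=3; free=3−3=0
SNF(R) diag = [5, 15, 45] → torsion [5, 15, 45]

Answer: M ≅ ℤ/5 ⊕ ℤ/15 ⊕ ℤ/45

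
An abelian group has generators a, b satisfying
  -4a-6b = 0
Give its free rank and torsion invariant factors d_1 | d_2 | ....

Answer: M ≅ ℤ^1 ⊕ ℤ/2

Derivation:
rank_ℚ(R)=1; free=2−1=1
SNF(R) diag = [2] → torsion [2]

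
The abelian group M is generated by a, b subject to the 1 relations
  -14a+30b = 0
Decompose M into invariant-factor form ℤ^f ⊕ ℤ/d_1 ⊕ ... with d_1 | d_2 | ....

rank_ℚ(R)=1; free=2−1=1
SNF(R) diag = [2] → torsion [2]

Answer: M ≅ ℤ^1 ⊕ ℤ/2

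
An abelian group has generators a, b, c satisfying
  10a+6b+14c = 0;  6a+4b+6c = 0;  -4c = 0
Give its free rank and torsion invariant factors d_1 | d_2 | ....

Answer: M ≅ ℤ/2 ⊕ ℤ/2 ⊕ ℤ/4

Derivation:
rank_ℚ(R)=3; free=3−3=0
SNF(R) diag = [2, 2, 4] → torsion [2, 2, 4]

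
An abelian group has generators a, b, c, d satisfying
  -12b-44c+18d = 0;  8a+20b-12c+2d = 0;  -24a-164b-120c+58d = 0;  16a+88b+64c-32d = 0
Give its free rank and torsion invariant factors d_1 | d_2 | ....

Answer: M ≅ ℤ/2 ⊕ ℤ/4 ⊕ ℤ/8 ⊕ ℤ/24

Derivation:
rank_ℚ(R)=4; free=4−4=0
SNF(R) diag = [2, 4, 8, 24] → torsion [2, 4, 8, 24]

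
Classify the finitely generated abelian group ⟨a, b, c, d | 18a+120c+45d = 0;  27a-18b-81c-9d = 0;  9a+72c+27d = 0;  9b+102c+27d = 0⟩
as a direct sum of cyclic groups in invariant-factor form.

rank_ℚ(R)=4; free=4−4=0
SNF(R) diag = [3, 9, 9, 9] → torsion [3, 9, 9, 9]

Answer: M ≅ ℤ/3 ⊕ ℤ/9 ⊕ ℤ/9 ⊕ ℤ/9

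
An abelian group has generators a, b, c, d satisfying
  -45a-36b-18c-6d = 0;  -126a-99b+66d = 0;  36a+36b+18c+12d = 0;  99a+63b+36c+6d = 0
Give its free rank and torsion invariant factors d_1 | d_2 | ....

rank_ℚ(R)=4; free=4−4=0
SNF(R) diag = [3, 9, 18, 54] → torsion [3, 9, 18, 54]

Answer: M ≅ ℤ/3 ⊕ ℤ/9 ⊕ ℤ/18 ⊕ ℤ/54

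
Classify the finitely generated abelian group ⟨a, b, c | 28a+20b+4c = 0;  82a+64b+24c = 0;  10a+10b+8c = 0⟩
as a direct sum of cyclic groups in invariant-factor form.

Answer: M ≅ ℤ/2 ⊕ ℤ/2 ⊕ ℤ/4

Derivation:
rank_ℚ(R)=3; free=3−3=0
SNF(R) diag = [2, 2, 4] → torsion [2, 2, 4]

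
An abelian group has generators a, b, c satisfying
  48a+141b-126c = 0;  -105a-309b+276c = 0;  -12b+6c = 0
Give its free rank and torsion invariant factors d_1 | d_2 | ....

Answer: M ≅ ℤ/3 ⊕ ℤ/3 ⊕ ℤ/6

Derivation:
rank_ℚ(R)=3; free=3−3=0
SNF(R) diag = [3, 3, 6] → torsion [3, 3, 6]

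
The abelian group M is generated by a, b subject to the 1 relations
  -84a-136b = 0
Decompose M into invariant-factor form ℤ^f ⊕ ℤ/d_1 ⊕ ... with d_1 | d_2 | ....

rank_ℚ(R)=1; free=2−1=1
SNF(R) diag = [4] → torsion [4]

Answer: M ≅ ℤ^1 ⊕ ℤ/4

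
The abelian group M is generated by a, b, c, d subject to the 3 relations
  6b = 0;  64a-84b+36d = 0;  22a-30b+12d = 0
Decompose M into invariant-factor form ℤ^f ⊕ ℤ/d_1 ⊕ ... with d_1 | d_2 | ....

Answer: M ≅ ℤ^1 ⊕ ℤ/2 ⊕ ℤ/6 ⊕ ℤ/12

Derivation:
rank_ℚ(R)=3; free=4−3=1
SNF(R) diag = [2, 6, 12] → torsion [2, 6, 12]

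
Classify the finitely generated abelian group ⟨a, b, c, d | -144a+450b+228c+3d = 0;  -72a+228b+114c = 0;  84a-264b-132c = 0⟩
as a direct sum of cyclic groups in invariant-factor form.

rank_ℚ(R)=3; free=4−3=1
SNF(R) diag = [3, 6, 12] → torsion [3, 6, 12]

Answer: M ≅ ℤ^1 ⊕ ℤ/3 ⊕ ℤ/6 ⊕ ℤ/12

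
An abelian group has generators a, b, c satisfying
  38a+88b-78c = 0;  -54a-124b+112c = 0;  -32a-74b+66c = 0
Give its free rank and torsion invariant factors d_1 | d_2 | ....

Answer: M ≅ ℤ/2 ⊕ ℤ/2 ⊕ ℤ/2

Derivation:
rank_ℚ(R)=3; free=3−3=0
SNF(R) diag = [2, 2, 2] → torsion [2, 2, 2]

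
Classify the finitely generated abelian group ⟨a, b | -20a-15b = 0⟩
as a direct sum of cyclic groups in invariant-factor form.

Answer: M ≅ ℤ^1 ⊕ ℤ/5

Derivation:
rank_ℚ(R)=1; free=2−1=1
SNF(R) diag = [5] → torsion [5]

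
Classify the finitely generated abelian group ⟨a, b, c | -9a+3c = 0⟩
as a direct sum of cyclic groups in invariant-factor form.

Answer: M ≅ ℤ^2 ⊕ ℤ/3

Derivation:
rank_ℚ(R)=1; free=3−1=2
SNF(R) diag = [3] → torsion [3]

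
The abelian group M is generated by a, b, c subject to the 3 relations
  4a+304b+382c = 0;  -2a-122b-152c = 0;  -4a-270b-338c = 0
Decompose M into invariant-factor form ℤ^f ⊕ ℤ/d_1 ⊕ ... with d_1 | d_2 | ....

Answer: M ≅ ℤ/2 ⊕ ℤ/2 ⊕ ℤ/6

Derivation:
rank_ℚ(R)=3; free=3−3=0
SNF(R) diag = [2, 2, 6] → torsion [2, 2, 6]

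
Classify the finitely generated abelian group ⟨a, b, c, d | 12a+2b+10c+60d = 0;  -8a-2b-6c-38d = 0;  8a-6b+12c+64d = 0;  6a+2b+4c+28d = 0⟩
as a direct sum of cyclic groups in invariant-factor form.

Answer: M ≅ ℤ/2 ⊕ ℤ/2 ⊕ ℤ/2 ⊕ ℤ/2

Derivation:
rank_ℚ(R)=4; free=4−4=0
SNF(R) diag = [2, 2, 2, 2] → torsion [2, 2, 2, 2]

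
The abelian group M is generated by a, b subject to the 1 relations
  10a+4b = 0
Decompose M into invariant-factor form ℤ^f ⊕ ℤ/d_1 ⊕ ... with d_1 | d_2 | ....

rank_ℚ(R)=1; free=2−1=1
SNF(R) diag = [2] → torsion [2]

Answer: M ≅ ℤ^1 ⊕ ℤ/2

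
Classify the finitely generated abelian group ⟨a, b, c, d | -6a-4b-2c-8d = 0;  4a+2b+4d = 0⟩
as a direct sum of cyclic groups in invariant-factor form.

Answer: M ≅ ℤ^2 ⊕ ℤ/2 ⊕ ℤ/2

Derivation:
rank_ℚ(R)=2; free=4−2=2
SNF(R) diag = [2, 2] → torsion [2, 2]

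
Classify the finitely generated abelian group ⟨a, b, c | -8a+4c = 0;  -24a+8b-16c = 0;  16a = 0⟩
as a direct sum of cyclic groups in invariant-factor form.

Answer: M ≅ ℤ/4 ⊕ ℤ/8 ⊕ ℤ/16

Derivation:
rank_ℚ(R)=3; free=3−3=0
SNF(R) diag = [4, 8, 16] → torsion [4, 8, 16]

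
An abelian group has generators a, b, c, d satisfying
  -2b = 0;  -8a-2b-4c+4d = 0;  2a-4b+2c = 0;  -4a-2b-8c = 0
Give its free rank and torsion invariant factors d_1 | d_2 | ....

Answer: M ≅ ℤ/2 ⊕ ℤ/2 ⊕ ℤ/4 ⊕ ℤ/4

Derivation:
rank_ℚ(R)=4; free=4−4=0
SNF(R) diag = [2, 2, 4, 4] → torsion [2, 2, 4, 4]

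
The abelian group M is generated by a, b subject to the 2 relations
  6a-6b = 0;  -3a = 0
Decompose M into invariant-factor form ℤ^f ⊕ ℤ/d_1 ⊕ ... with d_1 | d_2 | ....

Answer: M ≅ ℤ/3 ⊕ ℤ/6

Derivation:
rank_ℚ(R)=2; free=2−2=0
SNF(R) diag = [3, 6] → torsion [3, 6]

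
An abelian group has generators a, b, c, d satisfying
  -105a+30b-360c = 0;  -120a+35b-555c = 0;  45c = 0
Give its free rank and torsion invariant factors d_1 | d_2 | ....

rank_ℚ(R)=3; free=4−3=1
SNF(R) diag = [5, 15, 45] → torsion [5, 15, 45]

Answer: M ≅ ℤ^1 ⊕ ℤ/5 ⊕ ℤ/15 ⊕ ℤ/45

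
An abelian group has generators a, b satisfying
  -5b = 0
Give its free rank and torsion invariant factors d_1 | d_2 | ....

Answer: M ≅ ℤ^1 ⊕ ℤ/5

Derivation:
rank_ℚ(R)=1; free=2−1=1
SNF(R) diag = [5] → torsion [5]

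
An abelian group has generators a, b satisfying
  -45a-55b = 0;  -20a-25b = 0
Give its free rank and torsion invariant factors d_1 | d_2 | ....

rank_ℚ(R)=2; free=2−2=0
SNF(R) diag = [5, 5] → torsion [5, 5]

Answer: M ≅ ℤ/5 ⊕ ℤ/5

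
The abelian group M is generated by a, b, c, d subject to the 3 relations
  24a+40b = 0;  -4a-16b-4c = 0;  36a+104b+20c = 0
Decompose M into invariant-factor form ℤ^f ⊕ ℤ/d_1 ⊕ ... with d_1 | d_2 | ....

rank_ℚ(R)=3; free=4−3=1
SNF(R) diag = [4, 8, 8] → torsion [4, 8, 8]

Answer: M ≅ ℤ^1 ⊕ ℤ/4 ⊕ ℤ/8 ⊕ ℤ/8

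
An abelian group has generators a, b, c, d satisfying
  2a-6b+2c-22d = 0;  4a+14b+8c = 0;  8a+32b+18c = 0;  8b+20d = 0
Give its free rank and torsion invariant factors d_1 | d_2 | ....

Answer: M ≅ ℤ/2 ⊕ ℤ/2 ⊕ ℤ/2 ⊕ ℤ/4

Derivation:
rank_ℚ(R)=4; free=4−4=0
SNF(R) diag = [2, 2, 2, 4] → torsion [2, 2, 2, 4]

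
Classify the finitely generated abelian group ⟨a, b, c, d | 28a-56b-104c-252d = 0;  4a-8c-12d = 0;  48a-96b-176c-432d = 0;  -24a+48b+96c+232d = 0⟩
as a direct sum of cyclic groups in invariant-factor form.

Answer: M ≅ ℤ/4 ⊕ ℤ/8 ⊕ ℤ/16 ⊕ ℤ/16

Derivation:
rank_ℚ(R)=4; free=4−4=0
SNF(R) diag = [4, 8, 16, 16] → torsion [4, 8, 16, 16]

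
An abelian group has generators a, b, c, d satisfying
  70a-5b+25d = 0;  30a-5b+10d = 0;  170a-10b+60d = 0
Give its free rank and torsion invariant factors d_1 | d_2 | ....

rank_ℚ(R)=3; free=4−3=1
SNF(R) diag = [5, 5, 10] → torsion [5, 5, 10]

Answer: M ≅ ℤ^1 ⊕ ℤ/5 ⊕ ℤ/5 ⊕ ℤ/10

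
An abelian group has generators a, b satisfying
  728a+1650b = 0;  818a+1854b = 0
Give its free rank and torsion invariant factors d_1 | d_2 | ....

Answer: M ≅ ℤ/2 ⊕ ℤ/6

Derivation:
rank_ℚ(R)=2; free=2−2=0
SNF(R) diag = [2, 6] → torsion [2, 6]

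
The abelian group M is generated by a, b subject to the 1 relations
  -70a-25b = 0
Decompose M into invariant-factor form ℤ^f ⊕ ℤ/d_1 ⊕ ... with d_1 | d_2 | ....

Answer: M ≅ ℤ^1 ⊕ ℤ/5

Derivation:
rank_ℚ(R)=1; free=2−1=1
SNF(R) diag = [5] → torsion [5]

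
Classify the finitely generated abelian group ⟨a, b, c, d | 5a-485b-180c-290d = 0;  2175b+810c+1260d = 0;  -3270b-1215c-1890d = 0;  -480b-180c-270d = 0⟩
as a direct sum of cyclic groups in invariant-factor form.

Answer: M ≅ ℤ/5 ⊕ ℤ/15 ⊕ ℤ/45 ⊕ ℤ/90

Derivation:
rank_ℚ(R)=4; free=4−4=0
SNF(R) diag = [5, 15, 45, 90] → torsion [5, 15, 45, 90]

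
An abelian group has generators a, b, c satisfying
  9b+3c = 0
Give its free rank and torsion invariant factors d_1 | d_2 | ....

Answer: M ≅ ℤ^2 ⊕ ℤ/3

Derivation:
rank_ℚ(R)=1; free=3−1=2
SNF(R) diag = [3] → torsion [3]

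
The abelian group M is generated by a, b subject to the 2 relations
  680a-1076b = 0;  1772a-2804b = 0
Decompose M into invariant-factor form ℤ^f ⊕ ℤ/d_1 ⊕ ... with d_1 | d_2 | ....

rank_ℚ(R)=2; free=2−2=0
SNF(R) diag = [4, 12] → torsion [4, 12]

Answer: M ≅ ℤ/4 ⊕ ℤ/12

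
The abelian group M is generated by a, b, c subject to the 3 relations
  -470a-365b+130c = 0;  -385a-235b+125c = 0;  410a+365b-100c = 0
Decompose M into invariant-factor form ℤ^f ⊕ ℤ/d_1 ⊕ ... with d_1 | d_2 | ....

rank_ℚ(R)=3; free=3−3=0
SNF(R) diag = [5, 15, 30] → torsion [5, 15, 30]

Answer: M ≅ ℤ/5 ⊕ ℤ/15 ⊕ ℤ/30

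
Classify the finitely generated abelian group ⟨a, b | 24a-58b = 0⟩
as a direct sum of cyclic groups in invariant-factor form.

Answer: M ≅ ℤ^1 ⊕ ℤ/2

Derivation:
rank_ℚ(R)=1; free=2−1=1
SNF(R) diag = [2] → torsion [2]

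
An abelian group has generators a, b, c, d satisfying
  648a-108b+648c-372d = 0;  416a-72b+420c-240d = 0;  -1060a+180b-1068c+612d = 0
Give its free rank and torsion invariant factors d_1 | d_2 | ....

Answer: M ≅ ℤ^1 ⊕ ℤ/4 ⊕ ℤ/12 ⊕ ℤ/12

Derivation:
rank_ℚ(R)=3; free=4−3=1
SNF(R) diag = [4, 12, 12] → torsion [4, 12, 12]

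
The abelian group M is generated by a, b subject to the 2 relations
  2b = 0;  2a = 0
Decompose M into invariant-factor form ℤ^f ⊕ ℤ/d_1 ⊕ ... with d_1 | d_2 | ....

rank_ℚ(R)=2; free=2−2=0
SNF(R) diag = [2, 2] → torsion [2, 2]

Answer: M ≅ ℤ/2 ⊕ ℤ/2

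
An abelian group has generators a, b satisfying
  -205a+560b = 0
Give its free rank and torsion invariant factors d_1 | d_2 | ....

rank_ℚ(R)=1; free=2−1=1
SNF(R) diag = [5] → torsion [5]

Answer: M ≅ ℤ^1 ⊕ ℤ/5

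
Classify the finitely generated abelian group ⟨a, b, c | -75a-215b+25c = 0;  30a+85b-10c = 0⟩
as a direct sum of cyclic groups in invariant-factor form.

Answer: M ≅ ℤ^1 ⊕ ℤ/5 ⊕ ℤ/5

Derivation:
rank_ℚ(R)=2; free=3−2=1
SNF(R) diag = [5, 5] → torsion [5, 5]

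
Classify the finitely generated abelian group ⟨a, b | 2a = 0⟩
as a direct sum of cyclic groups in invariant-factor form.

rank_ℚ(R)=1; free=2−1=1
SNF(R) diag = [2] → torsion [2]

Answer: M ≅ ℤ^1 ⊕ ℤ/2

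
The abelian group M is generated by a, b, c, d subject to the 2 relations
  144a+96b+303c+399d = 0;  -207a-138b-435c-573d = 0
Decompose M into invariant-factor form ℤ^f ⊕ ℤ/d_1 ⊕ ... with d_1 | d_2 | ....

rank_ℚ(R)=2; free=4−2=2
SNF(R) diag = [3, 9] → torsion [3, 9]

Answer: M ≅ ℤ^2 ⊕ ℤ/3 ⊕ ℤ/9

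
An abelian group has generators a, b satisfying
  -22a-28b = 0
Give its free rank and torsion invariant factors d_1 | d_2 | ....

rank_ℚ(R)=1; free=2−1=1
SNF(R) diag = [2] → torsion [2]

Answer: M ≅ ℤ^1 ⊕ ℤ/2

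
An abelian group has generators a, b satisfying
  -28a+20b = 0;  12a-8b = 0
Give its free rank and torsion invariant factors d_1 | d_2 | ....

Answer: M ≅ ℤ/4 ⊕ ℤ/4

Derivation:
rank_ℚ(R)=2; free=2−2=0
SNF(R) diag = [4, 4] → torsion [4, 4]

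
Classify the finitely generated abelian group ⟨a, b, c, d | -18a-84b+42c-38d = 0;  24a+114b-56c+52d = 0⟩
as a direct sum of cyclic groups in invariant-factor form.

Answer: M ≅ ℤ^2 ⊕ ℤ/2 ⊕ ℤ/2

Derivation:
rank_ℚ(R)=2; free=4−2=2
SNF(R) diag = [2, 2] → torsion [2, 2]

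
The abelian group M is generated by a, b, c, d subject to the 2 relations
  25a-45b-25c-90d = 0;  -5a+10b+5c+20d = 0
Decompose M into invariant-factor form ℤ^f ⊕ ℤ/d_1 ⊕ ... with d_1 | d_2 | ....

Answer: M ≅ ℤ^2 ⊕ ℤ/5 ⊕ ℤ/5

Derivation:
rank_ℚ(R)=2; free=4−2=2
SNF(R) diag = [5, 5] → torsion [5, 5]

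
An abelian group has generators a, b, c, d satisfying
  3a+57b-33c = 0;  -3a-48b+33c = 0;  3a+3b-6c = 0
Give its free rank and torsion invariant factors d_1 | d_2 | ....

rank_ℚ(R)=3; free=4−3=1
SNF(R) diag = [3, 9, 27] → torsion [3, 9, 27]

Answer: M ≅ ℤ^1 ⊕ ℤ/3 ⊕ ℤ/9 ⊕ ℤ/27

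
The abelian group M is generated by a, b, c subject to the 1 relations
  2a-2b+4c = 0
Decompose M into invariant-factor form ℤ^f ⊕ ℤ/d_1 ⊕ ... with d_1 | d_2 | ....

Answer: M ≅ ℤ^2 ⊕ ℤ/2

Derivation:
rank_ℚ(R)=1; free=3−1=2
SNF(R) diag = [2] → torsion [2]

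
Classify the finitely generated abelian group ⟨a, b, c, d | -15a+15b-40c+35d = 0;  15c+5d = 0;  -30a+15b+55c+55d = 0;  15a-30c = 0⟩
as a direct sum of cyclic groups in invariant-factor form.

Answer: M ≅ ℤ/5 ⊕ ℤ/5 ⊕ ℤ/15 ⊕ ℤ/15

Derivation:
rank_ℚ(R)=4; free=4−4=0
SNF(R) diag = [5, 5, 15, 15] → torsion [5, 5, 15, 15]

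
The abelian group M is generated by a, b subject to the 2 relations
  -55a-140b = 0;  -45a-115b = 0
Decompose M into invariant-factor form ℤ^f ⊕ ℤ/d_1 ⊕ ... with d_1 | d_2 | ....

rank_ℚ(R)=2; free=2−2=0
SNF(R) diag = [5, 5] → torsion [5, 5]

Answer: M ≅ ℤ/5 ⊕ ℤ/5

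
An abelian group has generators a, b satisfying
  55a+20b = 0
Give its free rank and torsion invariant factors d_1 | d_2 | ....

rank_ℚ(R)=1; free=2−1=1
SNF(R) diag = [5] → torsion [5]

Answer: M ≅ ℤ^1 ⊕ ℤ/5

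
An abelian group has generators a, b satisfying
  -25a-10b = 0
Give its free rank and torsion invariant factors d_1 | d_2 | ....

Answer: M ≅ ℤ^1 ⊕ ℤ/5

Derivation:
rank_ℚ(R)=1; free=2−1=1
SNF(R) diag = [5] → torsion [5]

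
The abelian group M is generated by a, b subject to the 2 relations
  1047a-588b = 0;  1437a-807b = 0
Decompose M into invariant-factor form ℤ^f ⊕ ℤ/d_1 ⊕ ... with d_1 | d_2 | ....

rank_ℚ(R)=2; free=2−2=0
SNF(R) diag = [3, 9] → torsion [3, 9]

Answer: M ≅ ℤ/3 ⊕ ℤ/9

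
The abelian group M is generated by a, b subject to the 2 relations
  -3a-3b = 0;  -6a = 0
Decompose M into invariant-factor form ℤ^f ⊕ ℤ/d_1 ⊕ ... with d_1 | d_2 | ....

rank_ℚ(R)=2; free=2−2=0
SNF(R) diag = [3, 6] → torsion [3, 6]

Answer: M ≅ ℤ/3 ⊕ ℤ/6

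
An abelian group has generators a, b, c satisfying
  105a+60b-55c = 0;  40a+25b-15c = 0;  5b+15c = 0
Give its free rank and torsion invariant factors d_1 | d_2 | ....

rank_ℚ(R)=3; free=3−3=0
SNF(R) diag = [5, 5, 10] → torsion [5, 5, 10]

Answer: M ≅ ℤ/5 ⊕ ℤ/5 ⊕ ℤ/10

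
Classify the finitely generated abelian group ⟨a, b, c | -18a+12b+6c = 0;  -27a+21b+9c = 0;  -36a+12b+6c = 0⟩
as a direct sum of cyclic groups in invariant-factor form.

rank_ℚ(R)=3; free=3−3=0
SNF(R) diag = [3, 6, 18] → torsion [3, 6, 18]

Answer: M ≅ ℤ/3 ⊕ ℤ/6 ⊕ ℤ/18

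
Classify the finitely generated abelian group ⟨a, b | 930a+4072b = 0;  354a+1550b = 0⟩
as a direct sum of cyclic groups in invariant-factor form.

rank_ℚ(R)=2; free=2−2=0
SNF(R) diag = [2, 6] → torsion [2, 6]

Answer: M ≅ ℤ/2 ⊕ ℤ/6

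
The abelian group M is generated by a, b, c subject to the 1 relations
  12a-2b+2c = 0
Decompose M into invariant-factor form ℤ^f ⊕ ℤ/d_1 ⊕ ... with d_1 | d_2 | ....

Answer: M ≅ ℤ^2 ⊕ ℤ/2

Derivation:
rank_ℚ(R)=1; free=3−1=2
SNF(R) diag = [2] → torsion [2]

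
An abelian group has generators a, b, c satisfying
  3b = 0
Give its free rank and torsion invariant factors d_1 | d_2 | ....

rank_ℚ(R)=1; free=3−1=2
SNF(R) diag = [3] → torsion [3]

Answer: M ≅ ℤ^2 ⊕ ℤ/3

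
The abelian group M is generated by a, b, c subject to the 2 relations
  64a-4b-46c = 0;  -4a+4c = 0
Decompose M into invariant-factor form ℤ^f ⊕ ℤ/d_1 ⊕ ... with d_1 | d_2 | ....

Answer: M ≅ ℤ^1 ⊕ ℤ/2 ⊕ ℤ/4

Derivation:
rank_ℚ(R)=2; free=3−2=1
SNF(R) diag = [2, 4] → torsion [2, 4]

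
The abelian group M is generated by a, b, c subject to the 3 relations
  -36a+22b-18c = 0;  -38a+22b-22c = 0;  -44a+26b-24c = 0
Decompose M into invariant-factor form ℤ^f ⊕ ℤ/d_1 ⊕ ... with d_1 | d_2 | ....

Answer: M ≅ ℤ/2 ⊕ ℤ/2 ⊕ ℤ/2

Derivation:
rank_ℚ(R)=3; free=3−3=0
SNF(R) diag = [2, 2, 2] → torsion [2, 2, 2]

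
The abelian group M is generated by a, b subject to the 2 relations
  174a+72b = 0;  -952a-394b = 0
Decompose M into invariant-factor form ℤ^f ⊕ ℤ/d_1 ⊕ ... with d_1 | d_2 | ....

rank_ℚ(R)=2; free=2−2=0
SNF(R) diag = [2, 6] → torsion [2, 6]

Answer: M ≅ ℤ/2 ⊕ ℤ/6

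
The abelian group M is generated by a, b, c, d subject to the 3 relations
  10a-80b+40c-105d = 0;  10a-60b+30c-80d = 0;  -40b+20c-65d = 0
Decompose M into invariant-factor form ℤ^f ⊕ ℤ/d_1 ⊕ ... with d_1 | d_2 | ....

Answer: M ≅ ℤ^1 ⊕ ℤ/5 ⊕ ℤ/10 ⊕ ℤ/30

Derivation:
rank_ℚ(R)=3; free=4−3=1
SNF(R) diag = [5, 10, 30] → torsion [5, 10, 30]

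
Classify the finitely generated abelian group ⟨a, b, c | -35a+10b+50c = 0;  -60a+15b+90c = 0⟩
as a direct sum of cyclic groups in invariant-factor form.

rank_ℚ(R)=2; free=3−2=1
SNF(R) diag = [5, 15] → torsion [5, 15]

Answer: M ≅ ℤ^1 ⊕ ℤ/5 ⊕ ℤ/15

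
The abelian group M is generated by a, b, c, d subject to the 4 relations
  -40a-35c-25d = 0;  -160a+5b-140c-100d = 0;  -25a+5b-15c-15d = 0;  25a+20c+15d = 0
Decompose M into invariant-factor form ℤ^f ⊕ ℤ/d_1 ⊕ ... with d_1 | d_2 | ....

Answer: M ≅ ℤ/5 ⊕ ℤ/5 ⊕ ℤ/5 ⊕ ℤ/5

Derivation:
rank_ℚ(R)=4; free=4−4=0
SNF(R) diag = [5, 5, 5, 5] → torsion [5, 5, 5, 5]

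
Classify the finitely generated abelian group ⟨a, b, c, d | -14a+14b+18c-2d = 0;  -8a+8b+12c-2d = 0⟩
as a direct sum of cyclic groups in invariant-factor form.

Answer: M ≅ ℤ^2 ⊕ ℤ/2 ⊕ ℤ/6

Derivation:
rank_ℚ(R)=2; free=4−2=2
SNF(R) diag = [2, 6] → torsion [2, 6]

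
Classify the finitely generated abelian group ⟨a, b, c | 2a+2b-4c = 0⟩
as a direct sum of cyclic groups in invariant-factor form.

Answer: M ≅ ℤ^2 ⊕ ℤ/2

Derivation:
rank_ℚ(R)=1; free=3−1=2
SNF(R) diag = [2] → torsion [2]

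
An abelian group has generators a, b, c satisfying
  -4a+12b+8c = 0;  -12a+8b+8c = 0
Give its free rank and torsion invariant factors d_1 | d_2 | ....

rank_ℚ(R)=2; free=3−2=1
SNF(R) diag = [4, 4] → torsion [4, 4]

Answer: M ≅ ℤ^1 ⊕ ℤ/4 ⊕ ℤ/4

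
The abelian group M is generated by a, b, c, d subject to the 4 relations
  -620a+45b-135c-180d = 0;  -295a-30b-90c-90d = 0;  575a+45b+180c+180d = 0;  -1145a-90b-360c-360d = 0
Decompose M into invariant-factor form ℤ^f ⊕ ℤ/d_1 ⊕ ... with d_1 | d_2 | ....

Answer: M ≅ ℤ/5 ⊕ ℤ/15 ⊕ ℤ/45 ⊕ ℤ/90

Derivation:
rank_ℚ(R)=4; free=4−4=0
SNF(R) diag = [5, 15, 45, 90] → torsion [5, 15, 45, 90]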